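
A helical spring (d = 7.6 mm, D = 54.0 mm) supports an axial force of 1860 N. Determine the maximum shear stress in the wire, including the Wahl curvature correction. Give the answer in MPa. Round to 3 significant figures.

Spring index C = D/d = 54.0/7.6 = 7.1053
K_W = (4C−1)/(4C−4) + 0.615/C = 27.421/24.421 + 0.0866 = 1.2094
τ₀ = 8FD/(πd³) = 8·1860·54.0/(π·7.6³) = 803520/1379.1 = 582.65 MPa
τ_max = K·τ₀ = 1.2094 × 582.65 = 704.65 MPa

705 MPa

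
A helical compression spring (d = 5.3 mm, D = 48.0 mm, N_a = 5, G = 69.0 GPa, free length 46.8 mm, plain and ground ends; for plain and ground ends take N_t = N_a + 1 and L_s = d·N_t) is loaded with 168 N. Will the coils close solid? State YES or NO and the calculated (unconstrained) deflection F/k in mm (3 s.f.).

k = Gd⁴/(8D³N_a) = (69.0×10³)(5.3⁴)/(8·48.0³·5) = 12.307 N/mm
N_t = 6; L_s = 5.3·6 = 31.8 mm; δ_solid = L₀ − L_s = 46.8 − 31.8 = 15 mm
δ = F/k = 168/12.307 = 13.65 mm
δ < δ_solid → spring does not go solid

NO, δ = 13.7 mm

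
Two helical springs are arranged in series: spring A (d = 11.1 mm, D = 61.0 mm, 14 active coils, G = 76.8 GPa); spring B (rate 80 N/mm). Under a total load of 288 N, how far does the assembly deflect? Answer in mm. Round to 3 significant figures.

k_A = Gd⁴/(8D³N_a) = (76.8×10³)(11.1⁴)/(8·61.0³·14) = 45.861 N/mm
Series: 1/k_eq = 1/45.861 + 1/80 = 0.034305; k_eq = 29.15 N/mm
δ = F/k_eq = 288/29.15 = 9.8798 mm

9.88 mm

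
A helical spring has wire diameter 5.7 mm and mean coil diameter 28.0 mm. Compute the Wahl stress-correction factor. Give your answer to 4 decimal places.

C = D/d = 28.0/5.7 = 4.9123
K_W = (4C−1)/(4C−4) + 0.615/C = 18.649/15.649 + 0.1252 = 1.3169

1.3169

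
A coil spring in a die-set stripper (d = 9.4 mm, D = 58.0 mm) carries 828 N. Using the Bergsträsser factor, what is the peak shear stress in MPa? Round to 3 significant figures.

Spring index C = D/d = 58.0/9.4 = 6.1702
K_B = (4C+2)/(4C−3) = 26.681/21.681 = 1.2306
τ₀ = 8FD/(πd³) = 8·828·58.0/(π·9.4³) = 384192/2609.4 = 147.24 MPa
τ_max = K·τ₀ = 1.2306 × 147.24 = 181.19 MPa

181 MPa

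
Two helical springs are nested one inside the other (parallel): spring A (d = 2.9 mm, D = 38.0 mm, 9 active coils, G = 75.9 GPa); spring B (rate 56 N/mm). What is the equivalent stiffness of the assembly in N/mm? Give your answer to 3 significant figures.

57.4 N/mm

k_A = Gd⁴/(8D³N_a) = (75.9×10³)(2.9⁴)/(8·38.0³·9) = 1.3588 N/mm
Parallel: k_eq = 1.3588 + 56 = 57.359 N/mm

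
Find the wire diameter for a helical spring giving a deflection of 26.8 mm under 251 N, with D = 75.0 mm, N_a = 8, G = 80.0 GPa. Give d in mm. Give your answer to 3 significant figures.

Required rate k = F/δ = 251/26.8 = 9.3657 N/mm
d = (8D³N_a·k / G)^(1/4) = (8·75.0³·8·9.3657 / (80.0×10³))^0.25
  = (3160.9)^0.25 = 7.4981 mm

7.50 mm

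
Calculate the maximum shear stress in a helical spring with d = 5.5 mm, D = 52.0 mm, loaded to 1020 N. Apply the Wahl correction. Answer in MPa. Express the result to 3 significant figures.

937 MPa

Spring index C = D/d = 52.0/5.5 = 9.4545
K_W = (4C−1)/(4C−4) + 0.615/C = 36.818/33.818 + 0.0650 = 1.1538
τ₀ = 8FD/(πd³) = 8·1020·52.0/(π·5.5³) = 424320/522.68 = 811.81 MPa
τ_max = K·τ₀ = 1.1538 × 811.81 = 936.63 MPa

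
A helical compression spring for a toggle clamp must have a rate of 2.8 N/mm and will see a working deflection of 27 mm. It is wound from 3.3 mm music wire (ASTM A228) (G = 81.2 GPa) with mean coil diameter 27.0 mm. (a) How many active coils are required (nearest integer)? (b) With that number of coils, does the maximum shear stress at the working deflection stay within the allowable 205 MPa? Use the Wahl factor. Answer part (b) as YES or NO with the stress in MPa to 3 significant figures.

N_a = Gd⁴/(8D³k) = (81.2×10³)(3.3⁴)/(8·27.0³·2.8) = 21.84 → N_a = 22
Actual rate k = Gd⁴/(8D³·22) = 2.7798 N/mm
Working load F = kδ = 2.7798·27 = 75.054 N
C = 27.0/3.3 = 8.1818; K_W = (4C−1)/(4C−4)+0.615/C = 1.1796
τ_max = K_W·8FD/(πd³) = 1.1796·143.59 = 169.38 MPa
τ_max ≤ 205 MPa → acceptable

(a) 22 coils; (b) YES, τ_max = 169 MPa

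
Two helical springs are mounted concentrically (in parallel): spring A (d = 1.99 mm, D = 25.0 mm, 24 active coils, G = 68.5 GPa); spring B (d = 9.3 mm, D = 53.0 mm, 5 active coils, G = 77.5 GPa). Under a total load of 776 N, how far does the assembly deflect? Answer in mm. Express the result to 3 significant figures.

k_A = Gd⁴/(8D³N_a) = (68.5×10³)(1.99⁴)/(8·25.0³·24) = 0.35808 N/mm
k_B = Gd⁴/(8D³N_a) = (77.5×10³)(9.3⁴)/(8·53.0³·5) = 97.352 N/mm
Parallel: k_eq = 0.35808 + 97.352 = 97.71 N/mm
δ = F/k_eq = 776/97.71 = 7.9418 mm

7.94 mm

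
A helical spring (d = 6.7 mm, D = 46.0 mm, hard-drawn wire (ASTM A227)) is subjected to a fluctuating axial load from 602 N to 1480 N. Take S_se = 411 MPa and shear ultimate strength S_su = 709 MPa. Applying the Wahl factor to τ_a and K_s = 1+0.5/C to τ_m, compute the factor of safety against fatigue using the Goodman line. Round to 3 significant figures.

0.893

C = D/d = 46.0/6.7 = 6.8657; K_W = (4C−1)/(4C−4)+0.615/C = 1.2174; K_s = 1+0.5/C = 1.0728
F_a = (F_max−F_min)/2 = 439 N; F_m = (F_max+F_min)/2 = 1041 N
τ_a = K_W·8F_aD/(πd³) = 1.2174 × 170.98 = 208.15 MPa
τ_m = K_s·8F_mD/(πd³) = 1.0728 × 405.44 = 434.96 MPa
Goodman: 1/n_f = τ_a/S_se + τ_m/S_su = 208.15/411 + 434.96/709 = 0.50646 + 0.61349 = 1.1199
n_f = 1/1.1199 = 0.8929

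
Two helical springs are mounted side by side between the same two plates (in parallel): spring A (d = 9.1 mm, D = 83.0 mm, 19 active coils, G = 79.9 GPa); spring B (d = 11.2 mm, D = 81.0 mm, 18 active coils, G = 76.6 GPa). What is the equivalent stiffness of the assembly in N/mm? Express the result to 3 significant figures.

22.1 N/mm

k_A = Gd⁴/(8D³N_a) = (79.9×10³)(9.1⁴)/(8·83.0³·19) = 6.3043 N/mm
k_B = Gd⁴/(8D³N_a) = (76.6×10³)(11.2⁴)/(8·81.0³·18) = 15.75 N/mm
Parallel: k_eq = 6.3043 + 15.75 = 22.054 N/mm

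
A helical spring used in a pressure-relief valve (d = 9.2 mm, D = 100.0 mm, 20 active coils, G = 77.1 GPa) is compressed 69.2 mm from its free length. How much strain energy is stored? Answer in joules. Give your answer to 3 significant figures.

8.27 J

k = Gd⁴/(8D³N_a) = (77.1×10³)(9.2⁴)/(8·100.0³·20) = 3.4521 N/mm
U = ½kδ² = 0.5 × 3.4521 × 69.2² = 8265.5 N·mm = 8.2655 J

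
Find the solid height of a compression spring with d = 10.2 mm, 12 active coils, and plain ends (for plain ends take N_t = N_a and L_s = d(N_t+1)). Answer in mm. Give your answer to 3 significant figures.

133 mm

plain ends: N_t = N_a = 12
L_s = d·(N_t+1) = 10.2 × 13 = 132.6 mm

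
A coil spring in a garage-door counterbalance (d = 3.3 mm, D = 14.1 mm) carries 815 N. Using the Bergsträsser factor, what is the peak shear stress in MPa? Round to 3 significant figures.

1100 MPa

Spring index C = D/d = 14.1/3.3 = 4.2727
K_B = (4C+2)/(4C−3) = 19.091/14.091 = 1.3548
τ₀ = 8FD/(πd³) = 8·815·14.1/(π·3.3³) = 91932/112.9 = 814.28 MPa
τ_max = K·τ₀ = 1.3548 × 814.28 = 1103.2 MPa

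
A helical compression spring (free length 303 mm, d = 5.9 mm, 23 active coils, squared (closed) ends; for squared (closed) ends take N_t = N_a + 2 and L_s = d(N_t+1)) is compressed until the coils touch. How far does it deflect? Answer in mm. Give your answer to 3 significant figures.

150 mm

N_t = 25; L_s = 5.9·26 = 153.4 mm
δ_solid = L₀ − L_s = 303 − 153.4 = 149.6 mm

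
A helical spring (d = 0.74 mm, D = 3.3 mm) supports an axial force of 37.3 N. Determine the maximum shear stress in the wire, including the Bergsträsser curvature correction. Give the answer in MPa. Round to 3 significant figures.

Spring index C = D/d = 3.3/0.74 = 4.4595
K_B = (4C+2)/(4C−3) = 19.838/14.838 = 1.3370
τ₀ = 8FD/(πd³) = 8·37.3·3.3/(π·0.74³) = 984.72/1.273 = 773.51 MPa
τ_max = K·τ₀ = 1.3370 × 773.51 = 1034.2 MPa

1030 MPa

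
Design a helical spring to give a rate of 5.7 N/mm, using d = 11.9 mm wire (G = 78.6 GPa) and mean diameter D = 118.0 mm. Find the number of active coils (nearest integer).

21

N_a = Gd⁴/(8D³k) = (78.6×10³ × 11.9⁴)/(8 × 118.0³ × 5.7)
    = 1.5762e+09 / 7.49223e+07 = 21.04 → 21 coils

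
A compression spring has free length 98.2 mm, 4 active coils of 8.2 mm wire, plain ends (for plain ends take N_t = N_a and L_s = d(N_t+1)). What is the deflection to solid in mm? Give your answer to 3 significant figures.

57.2 mm

N_t = 4; L_s = 8.2·5 = 41 mm
δ_solid = L₀ − L_s = 98.2 − 41 = 57.2 mm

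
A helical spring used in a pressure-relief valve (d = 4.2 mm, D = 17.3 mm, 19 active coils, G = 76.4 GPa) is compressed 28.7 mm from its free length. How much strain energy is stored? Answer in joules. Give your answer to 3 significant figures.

12.4 J

k = Gd⁴/(8D³N_a) = (76.4×10³)(4.2⁴)/(8·17.3³·19) = 30.207 N/mm
U = ½kδ² = 0.5 × 30.207 × 28.7² = 12441 N·mm = 12.441 J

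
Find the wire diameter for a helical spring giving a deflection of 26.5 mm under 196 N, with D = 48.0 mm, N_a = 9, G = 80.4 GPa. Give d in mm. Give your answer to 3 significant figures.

Required rate k = F/δ = 196/26.5 = 7.3962 N/mm
d = (8D³N_a·k / G)^(1/4) = (8·48.0³·9·7.3962 / (80.4×10³))^0.25
  = (732.5)^0.25 = 5.2024 mm

5.20 mm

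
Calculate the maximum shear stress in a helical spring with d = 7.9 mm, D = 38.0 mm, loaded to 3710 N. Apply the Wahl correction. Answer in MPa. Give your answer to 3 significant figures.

965 MPa

Spring index C = D/d = 38.0/7.9 = 4.8101
K_W = (4C−1)/(4C−4) + 0.615/C = 18.241/15.241 + 0.1279 = 1.3247
τ₀ = 8FD/(πd³) = 8·3710·38.0/(π·7.9³) = 1.12784e+06/1548.9 = 728.14 MPa
τ_max = K·τ₀ = 1.3247 × 728.14 = 964.57 MPa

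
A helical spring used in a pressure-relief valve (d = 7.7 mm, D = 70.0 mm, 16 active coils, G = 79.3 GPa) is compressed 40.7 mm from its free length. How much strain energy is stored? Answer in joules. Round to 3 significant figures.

5.26 J

k = Gd⁴/(8D³N_a) = (79.3×10³)(7.7⁴)/(8·70.0³·16) = 6.3494 N/mm
U = ½kδ² = 0.5 × 6.3494 × 40.7² = 5258.9 N·mm = 5.2589 J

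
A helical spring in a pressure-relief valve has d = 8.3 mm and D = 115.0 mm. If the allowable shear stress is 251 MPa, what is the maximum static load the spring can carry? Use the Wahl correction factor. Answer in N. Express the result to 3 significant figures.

C = D/d = 115.0/8.3 = 13.8554
K_W = (4C−1)/(4C−4) + 0.615/C = 54.422/51.422 + 0.0444 = 1.1027
τ_max = K·8FD/(πd³) → F_max = τ_allow·πd³/(8DK)
F_max = 251·π·8.3³/(8·115.0·1.1027) = 4.5088e+05/1014.5 = 444.43 N

444 N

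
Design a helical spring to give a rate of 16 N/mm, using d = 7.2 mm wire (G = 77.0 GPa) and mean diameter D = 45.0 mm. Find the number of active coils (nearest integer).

18

N_a = Gd⁴/(8D³k) = (77.0×10³ × 7.2⁴)/(8 × 45.0³ × 16)
    = 2.06929e+08 / 1.1664e+07 = 17.74 → 18 coils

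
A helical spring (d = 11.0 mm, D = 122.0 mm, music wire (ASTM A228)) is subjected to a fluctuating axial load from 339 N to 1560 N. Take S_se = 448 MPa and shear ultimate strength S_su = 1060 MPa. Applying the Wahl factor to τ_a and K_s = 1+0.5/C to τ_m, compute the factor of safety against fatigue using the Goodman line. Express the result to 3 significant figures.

C = D/d = 122.0/11.0 = 11.0909; K_W = (4C−1)/(4C−4)+0.615/C = 1.1298; K_s = 1+0.5/C = 1.0451
F_a = (F_max−F_min)/2 = 610.5 N; F_m = (F_max+F_min)/2 = 949.5 N
τ_a = K_W·8F_aD/(πd³) = 1.1298 × 142.5 = 160.99 MPa
τ_m = K_s·8F_mD/(πd³) = 1.0451 × 221.62 = 231.62 MPa
Goodman: 1/n_f = τ_a/S_se + τ_m/S_su = 160.99/448 + 231.62/1060 = 0.35935 + 0.21850 = 0.57786
n_f = 1/0.57786 = 1.731

1.73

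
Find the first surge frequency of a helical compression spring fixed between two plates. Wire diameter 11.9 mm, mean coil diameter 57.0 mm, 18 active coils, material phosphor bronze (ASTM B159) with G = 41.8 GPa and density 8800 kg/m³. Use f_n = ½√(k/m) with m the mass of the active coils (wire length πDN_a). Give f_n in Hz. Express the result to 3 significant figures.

k = Gd⁴/(8D³N_a) = (41.8×10³)(11.9⁴)/(8·57.0³·18) = 31.432 N/mm = 31432 N/m
Wire length L = πDN_a = π·57.0·18 = 3223.3 mm
m = ρ·(πd²/4)·L = 8800 × 111.22×10⁻⁶ m² × 3.2233 m = 3.1547 kg
f_n = ½√(k/m) = 0.5·√(31432/3.1547) = 0.5·√(9963.5) = 49.909 Hz

49.9 Hz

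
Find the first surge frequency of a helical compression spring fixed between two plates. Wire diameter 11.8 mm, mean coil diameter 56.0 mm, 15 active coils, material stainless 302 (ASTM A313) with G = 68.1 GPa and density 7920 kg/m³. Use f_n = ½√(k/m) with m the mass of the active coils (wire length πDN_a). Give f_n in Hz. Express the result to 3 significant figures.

k = Gd⁴/(8D³N_a) = (68.1×10³)(11.8⁴)/(8·56.0³·15) = 62.651 N/mm = 62651 N/m
Wire length L = πDN_a = π·56.0·15 = 2638.9 mm
m = ρ·(πd²/4)·L = 7920 × 109.36×10⁻⁶ m² × 2.6389 m = 2.2856 kg
f_n = ½√(k/m) = 0.5·√(62651/2.2856) = 0.5·√(27411) = 82.781 Hz

82.8 Hz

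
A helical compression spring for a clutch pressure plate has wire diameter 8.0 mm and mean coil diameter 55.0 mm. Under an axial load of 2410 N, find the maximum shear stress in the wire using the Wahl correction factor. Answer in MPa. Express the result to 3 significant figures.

Spring index C = D/d = 55.0/8.0 = 6.8750
K_W = (4C−1)/(4C−4) + 0.615/C = 26.500/23.500 + 0.0895 = 1.2171
τ₀ = 8FD/(πd³) = 8·2410·55.0/(π·8.0³) = 1.0604e+06/1608.5 = 659.25 MPa
τ_max = K·τ₀ = 1.2171 × 659.25 = 802.38 MPa

802 MPa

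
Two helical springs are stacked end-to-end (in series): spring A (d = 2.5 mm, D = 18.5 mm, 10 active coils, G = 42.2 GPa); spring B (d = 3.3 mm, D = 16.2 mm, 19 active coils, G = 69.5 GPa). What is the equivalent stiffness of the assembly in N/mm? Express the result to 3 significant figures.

2.59 N/mm

k_A = Gd⁴/(8D³N_a) = (42.2×10³)(2.5⁴)/(8·18.5³·10) = 3.2544 N/mm
k_B = Gd⁴/(8D³N_a) = (69.5×10³)(3.3⁴)/(8·16.2³·19) = 12.754 N/mm
Series: 1/k_eq = 1/3.2544 + 1/12.754 = 0.38568; k_eq = 2.5928 N/mm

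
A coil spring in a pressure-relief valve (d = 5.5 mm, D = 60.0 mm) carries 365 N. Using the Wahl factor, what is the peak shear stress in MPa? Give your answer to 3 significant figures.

Spring index C = D/d = 60.0/5.5 = 10.9091
K_W = (4C−1)/(4C−4) + 0.615/C = 42.636/39.636 + 0.0564 = 1.1321
τ₀ = 8FD/(πd³) = 8·365·60.0/(π·5.5³) = 175200/522.68 = 335.19 MPa
τ_max = K·τ₀ = 1.1321 × 335.19 = 379.46 MPa

379 MPa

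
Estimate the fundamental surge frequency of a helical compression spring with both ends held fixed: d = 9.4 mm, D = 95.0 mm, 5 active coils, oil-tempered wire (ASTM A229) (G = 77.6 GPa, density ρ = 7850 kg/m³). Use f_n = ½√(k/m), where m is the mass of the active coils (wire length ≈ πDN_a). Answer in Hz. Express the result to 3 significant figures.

k = Gd⁴/(8D³N_a) = (77.6×10³)(9.4⁴)/(8·95.0³·5) = 17.666 N/mm = 17666 N/m
Wire length L = πDN_a = π·95.0·5 = 1492.3 mm
m = ρ·(πd²/4)·L = 7850 × 69.398×10⁻⁶ m² × 1.4923 m = 0.81294 kg
f_n = ½√(k/m) = 0.5·√(17666/0.81294) = 0.5·√(21731) = 73.708 Hz

73.7 Hz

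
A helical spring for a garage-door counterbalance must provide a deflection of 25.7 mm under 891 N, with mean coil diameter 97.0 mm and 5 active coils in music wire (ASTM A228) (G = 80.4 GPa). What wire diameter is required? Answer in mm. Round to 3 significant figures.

11.2 mm

Required rate k = F/δ = 891/25.7 = 34.669 N/mm
d = (8D³N_a·k / G)^(1/4) = (8·97.0³·5·34.669 / (80.4×10³))^0.25
  = (15742)^0.25 = 11.2012 mm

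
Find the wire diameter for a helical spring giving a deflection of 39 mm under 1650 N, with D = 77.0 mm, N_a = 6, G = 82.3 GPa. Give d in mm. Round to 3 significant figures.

10.3 mm

Required rate k = F/δ = 1650/39 = 42.308 N/mm
d = (8D³N_a·k / G)^(1/4) = (8·77.0³·6·42.308 / (82.3×10³))^0.25
  = (11265)^0.25 = 10.3023 mm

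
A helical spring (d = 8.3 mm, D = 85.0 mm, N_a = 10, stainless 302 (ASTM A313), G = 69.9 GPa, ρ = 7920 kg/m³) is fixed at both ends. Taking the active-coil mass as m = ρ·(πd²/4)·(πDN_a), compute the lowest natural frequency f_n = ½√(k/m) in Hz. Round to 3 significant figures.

k = Gd⁴/(8D³N_a) = (69.9×10³)(8.3⁴)/(8·85.0³·10) = 6.7522 N/mm = 6752.2 N/m
Wire length L = πDN_a = π·85.0·10 = 2670.4 mm
m = ρ·(πd²/4)·L = 7920 × 54.106×10⁻⁶ m² × 2.6704 m = 1.1443 kg
f_n = ½√(k/m) = 0.5·√(6752.2/1.1443) = 0.5·√(5900.7) = 38.408 Hz

38.4 Hz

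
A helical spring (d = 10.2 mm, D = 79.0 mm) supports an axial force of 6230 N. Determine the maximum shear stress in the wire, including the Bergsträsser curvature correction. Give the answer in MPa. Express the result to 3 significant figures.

1390 MPa

Spring index C = D/d = 79.0/10.2 = 7.7451
K_B = (4C+2)/(4C−3) = 32.980/27.980 = 1.1787
τ₀ = 8FD/(πd³) = 8·6230·79.0/(π·10.2³) = 3.93736e+06/3333.9 = 1181 MPa
τ_max = K·τ₀ = 1.1787 × 1181 = 1392.1 MPa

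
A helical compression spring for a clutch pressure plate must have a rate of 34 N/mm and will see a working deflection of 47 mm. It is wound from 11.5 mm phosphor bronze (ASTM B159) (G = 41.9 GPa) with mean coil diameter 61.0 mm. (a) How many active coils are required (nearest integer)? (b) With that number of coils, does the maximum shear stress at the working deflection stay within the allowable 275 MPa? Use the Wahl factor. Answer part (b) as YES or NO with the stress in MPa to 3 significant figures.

(a) 12 coils; (b) YES, τ_max = 208 MPa

N_a = Gd⁴/(8D³k) = (41.9×10³)(11.5⁴)/(8·61.0³·34) = 11.87 → N_a = 12
Actual rate k = Gd⁴/(8D³·12) = 33.631 N/mm
Working load F = kδ = 33.631·47 = 1580.7 N
C = 61.0/11.5 = 5.3043; K_W = (4C−1)/(4C−4)+0.615/C = 1.2902
τ_max = K_W·8FD/(πd³) = 1.2902·161.44 = 208.29 MPa
τ_max ≤ 275 MPa → acceptable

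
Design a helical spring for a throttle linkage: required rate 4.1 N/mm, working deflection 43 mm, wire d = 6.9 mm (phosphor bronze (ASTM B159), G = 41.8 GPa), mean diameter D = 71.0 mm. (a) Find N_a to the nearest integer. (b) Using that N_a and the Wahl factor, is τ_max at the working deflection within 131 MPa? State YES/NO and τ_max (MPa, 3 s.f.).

N_a = Gd⁴/(8D³k) = (41.8×10³)(6.9⁴)/(8·71.0³·4.1) = 8.071 → N_a = 8
Actual rate k = Gd⁴/(8D³·8) = 4.1364 N/mm
Working load F = kδ = 4.1364·43 = 177.86 N
C = 71.0/6.9 = 10.2899; K_W = (4C−1)/(4C−4)+0.615/C = 1.1405
τ_max = K_W·8FD/(πd³) = 1.1405·97.89 = 111.64 MPa
τ_max ≤ 131 MPa → acceptable

(a) 8 coils; (b) YES, τ_max = 112 MPa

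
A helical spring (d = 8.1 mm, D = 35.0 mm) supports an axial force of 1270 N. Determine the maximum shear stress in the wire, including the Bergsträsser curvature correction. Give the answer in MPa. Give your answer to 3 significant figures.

Spring index C = D/d = 35.0/8.1 = 4.3210
K_B = (4C+2)/(4C−3) = 19.284/14.284 = 1.3500
τ₀ = 8FD/(πd³) = 8·1270·35.0/(π·8.1³) = 355600/1669.6 = 212.99 MPa
τ_max = K·τ₀ = 1.3500 × 212.99 = 287.54 MPa

288 MPa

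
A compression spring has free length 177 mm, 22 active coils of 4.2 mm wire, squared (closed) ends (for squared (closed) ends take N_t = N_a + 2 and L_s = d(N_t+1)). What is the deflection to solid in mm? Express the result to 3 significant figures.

N_t = 24; L_s = 4.2·25 = 105 mm
δ_solid = L₀ − L_s = 177 − 105 = 72 mm

72.0 mm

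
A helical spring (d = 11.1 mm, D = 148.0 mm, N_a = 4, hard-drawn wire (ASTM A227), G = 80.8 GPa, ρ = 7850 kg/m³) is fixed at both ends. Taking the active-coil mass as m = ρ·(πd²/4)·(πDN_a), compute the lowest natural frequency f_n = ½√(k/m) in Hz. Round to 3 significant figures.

k = Gd⁴/(8D³N_a) = (80.8×10³)(11.1⁴)/(8·148.0³·4) = 11.824 N/mm = 11824 N/m
Wire length L = πDN_a = π·148.0·4 = 1859.8 mm
m = ρ·(πd²/4)·L = 7850 × 96.769×10⁻⁶ m² × 1.8598 m = 1.4128 kg
f_n = ½√(k/m) = 0.5·√(11824/1.4128) = 0.5·√(8369.3) = 45.742 Hz

45.7 Hz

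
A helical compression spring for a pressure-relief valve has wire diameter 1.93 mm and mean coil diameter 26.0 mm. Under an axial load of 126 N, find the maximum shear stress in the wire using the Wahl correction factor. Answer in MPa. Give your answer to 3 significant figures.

Spring index C = D/d = 26.0/1.93 = 13.4715
K_W = (4C−1)/(4C−4) + 0.615/C = 52.886/49.886 + 0.0457 = 1.1058
τ₀ = 8FD/(πd³) = 8·126·26.0/(π·1.93³) = 26208/22.585 = 1160.4 MPa
τ_max = K·τ₀ = 1.1058 × 1160.4 = 1283.2 MPa

1280 MPa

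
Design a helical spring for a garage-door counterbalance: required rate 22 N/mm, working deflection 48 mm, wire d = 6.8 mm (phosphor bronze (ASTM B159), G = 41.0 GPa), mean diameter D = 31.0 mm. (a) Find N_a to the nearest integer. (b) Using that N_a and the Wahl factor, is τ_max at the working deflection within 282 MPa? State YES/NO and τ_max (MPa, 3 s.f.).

N_a = Gd⁴/(8D³k) = (41.0×10³)(6.8⁴)/(8·31.0³·22) = 16.72 → N_a = 17
Actual rate k = Gd⁴/(8D³·17) = 21.637 N/mm
Working load F = kδ = 21.637·48 = 1038.6 N
C = 31.0/6.8 = 4.5588; K_W = (4C−1)/(4C−4)+0.615/C = 1.3456
τ_max = K_W·8FD/(πd³) = 1.3456·260.74 = 350.87 MPa
τ_max > 282 MPa → exceeds allowable

(a) 17 coils; (b) NO, τ_max = 351 MPa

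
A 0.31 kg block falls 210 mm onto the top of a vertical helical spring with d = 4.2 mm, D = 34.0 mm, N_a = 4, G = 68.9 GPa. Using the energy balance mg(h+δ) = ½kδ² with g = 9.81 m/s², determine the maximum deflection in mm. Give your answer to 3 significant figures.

8.84 mm

k = Gd⁴/(8D³N_a) = (68.9×10³)(4.2⁴)/(8·34.0³·4) = 17.046 N/mm
W = mg = 0.31 × 9.81 = 3.0411 N
½kδ² − Wδ − Wh = 0 → δ = (W + √(W² + 2kWh))/k
δ = (3.0411 + √(9.2483 + 21772.6))/17.046 = (3.0411 + 147.59)/17.046 = 8.8364 mm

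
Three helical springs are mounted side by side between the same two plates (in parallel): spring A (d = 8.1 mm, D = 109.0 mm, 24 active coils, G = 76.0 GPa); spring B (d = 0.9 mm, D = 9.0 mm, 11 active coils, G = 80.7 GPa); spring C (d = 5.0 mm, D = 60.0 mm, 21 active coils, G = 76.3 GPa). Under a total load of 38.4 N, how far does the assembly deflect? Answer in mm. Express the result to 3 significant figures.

11.1 mm

k_A = Gd⁴/(8D³N_a) = (76.0×10³)(8.1⁴)/(8·109.0³·24) = 1.3157 N/mm
k_B = Gd⁴/(8D³N_a) = (80.7×10³)(0.9⁴)/(8·9.0³·11) = 0.82534 N/mm
k_C = Gd⁴/(8D³N_a) = (76.3×10³)(5.0⁴)/(8·60.0³·21) = 1.3141 N/mm
Parallel: k_eq = 1.3157 + 0.82534 + 1.3141 = 3.4552 N/mm
δ = F/k_eq = 38.4/3.4552 = 11.114 mm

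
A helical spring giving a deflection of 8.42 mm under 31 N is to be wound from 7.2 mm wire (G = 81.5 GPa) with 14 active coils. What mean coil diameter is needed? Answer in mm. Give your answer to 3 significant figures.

81.0 mm

Required rate k = F/δ = 31/8.42 = 3.6817 N/mm
D = (Gd⁴/(8N_a·k))^(1/3) = (81.5×10³·7.2⁴/(8·14·3.6817))^(1/3)
  = (531153)^(1/3) = 80.9854 mm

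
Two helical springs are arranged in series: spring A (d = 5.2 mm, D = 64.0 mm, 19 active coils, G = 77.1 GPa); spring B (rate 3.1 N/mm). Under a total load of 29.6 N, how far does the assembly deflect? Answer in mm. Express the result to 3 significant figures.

30.5 mm

k_A = Gd⁴/(8D³N_a) = (77.1×10³)(5.2⁴)/(8·64.0³·19) = 1.4148 N/mm
Series: 1/k_eq = 1/1.4148 + 1/3.1 = 1.0294; k_eq = 0.97143 N/mm
δ = F/k_eq = 29.6/0.97143 = 30.471 mm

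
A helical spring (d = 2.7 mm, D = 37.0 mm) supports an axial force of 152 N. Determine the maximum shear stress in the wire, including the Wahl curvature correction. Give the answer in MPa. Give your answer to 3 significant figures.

Spring index C = D/d = 37.0/2.7 = 13.7037
K_W = (4C−1)/(4C−4) + 0.615/C = 53.815/50.815 + 0.0449 = 1.1039
τ₀ = 8FD/(πd³) = 8·152·37.0/(π·2.7³) = 44992/61.836 = 727.6 MPa
τ_max = K·τ₀ = 1.1039 × 727.6 = 803.21 MPa

803 MPa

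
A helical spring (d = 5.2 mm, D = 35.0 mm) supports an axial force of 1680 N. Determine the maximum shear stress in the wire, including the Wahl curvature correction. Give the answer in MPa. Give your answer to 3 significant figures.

Spring index C = D/d = 35.0/5.2 = 6.7308
K_W = (4C−1)/(4C−4) + 0.615/C = 25.923/22.923 + 0.0914 = 1.2222
τ₀ = 8FD/(πd³) = 8·1680·35.0/(π·5.2³) = 470400/441.73 = 1064.9 MPa
τ_max = K·τ₀ = 1.2222 × 1064.9 = 1301.6 MPa

1300 MPa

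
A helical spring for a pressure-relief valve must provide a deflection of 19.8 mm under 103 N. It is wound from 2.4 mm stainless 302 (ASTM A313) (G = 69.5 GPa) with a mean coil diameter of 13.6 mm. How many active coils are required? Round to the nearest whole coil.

22

Required rate k = F/δ = 103/19.8 = 5.202 N/mm
N_a = Gd⁴/(8D³k) = (69.5×10³ × 2.4⁴)/(8 × 13.6³ × 5.202)
    = 2.30584e+06 / 104684 = 22.03 → 22 coils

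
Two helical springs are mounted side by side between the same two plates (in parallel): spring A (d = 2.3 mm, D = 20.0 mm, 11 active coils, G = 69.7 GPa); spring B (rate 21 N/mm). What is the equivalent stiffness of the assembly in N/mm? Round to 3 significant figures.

23.8 N/mm

k_A = Gd⁴/(8D³N_a) = (69.7×10³)(2.3⁴)/(8·20.0³·11) = 2.7706 N/mm
Parallel: k_eq = 2.7706 + 21 = 23.771 N/mm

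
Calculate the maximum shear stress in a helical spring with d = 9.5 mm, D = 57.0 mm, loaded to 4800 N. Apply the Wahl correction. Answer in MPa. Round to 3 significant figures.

Spring index C = D/d = 57.0/9.5 = 6.0000
K_W = (4C−1)/(4C−4) + 0.615/C = 23.000/20.000 + 0.1025 = 1.2525
τ₀ = 8FD/(πd³) = 8·4800·57.0/(π·9.5³) = 2.1888e+06/2693.5 = 812.62 MPa
τ_max = K·τ₀ = 1.2525 × 812.62 = 1017.8 MPa

1020 MPa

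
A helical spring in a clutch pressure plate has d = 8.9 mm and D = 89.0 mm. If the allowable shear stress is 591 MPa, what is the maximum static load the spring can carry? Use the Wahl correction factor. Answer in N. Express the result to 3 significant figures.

1610 N

C = D/d = 89.0/8.9 = 10.0000
K_W = (4C−1)/(4C−4) + 0.615/C = 39.000/36.000 + 0.0615 = 1.1448
τ_max = K·8FD/(πd³) → F_max = τ_allow·πd³/(8DK)
F_max = 591·π·8.9³/(8·89.0·1.1448) = 1.3089e+06/815.12 = 1605.8 N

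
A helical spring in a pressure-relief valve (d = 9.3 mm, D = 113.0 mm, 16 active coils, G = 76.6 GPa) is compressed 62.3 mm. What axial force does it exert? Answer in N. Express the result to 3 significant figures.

k = Gd⁴/(8D³N_a) = (76.6×10³)(9.3⁴)/(8·113.0³·16) = 3.1025 N/mm
F = k·δ = 3.1025 × 62.3 = 193.29 N

193 N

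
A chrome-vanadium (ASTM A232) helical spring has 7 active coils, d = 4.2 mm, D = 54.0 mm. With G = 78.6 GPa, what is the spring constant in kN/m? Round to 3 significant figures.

2.77 kN/m

k = Gd⁴/(8D³N_a) = (78.6×10³ × 4.2⁴) / (8 × 54.0³ × 7)
  = 2.44579e+07 / 8.81798e+06 = 2.7736 N/mm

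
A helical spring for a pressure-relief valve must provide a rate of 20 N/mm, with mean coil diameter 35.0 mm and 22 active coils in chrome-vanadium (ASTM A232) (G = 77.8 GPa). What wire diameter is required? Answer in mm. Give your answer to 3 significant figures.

d = (8D³N_a·k / G)^(1/4) = (8·35.0³·22·20 / (77.8×10³))^0.25
  = (1939.8)^0.25 = 6.6365 mm

6.64 mm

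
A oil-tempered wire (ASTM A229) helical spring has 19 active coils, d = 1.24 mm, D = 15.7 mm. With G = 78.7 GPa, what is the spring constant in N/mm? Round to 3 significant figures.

k = Gd⁴/(8D³N_a) = (78.7×10³ × 1.24⁴) / (8 × 15.7³ × 19)
  = 186064 / 588224 = 0.31631 N/mm

0.316 N/mm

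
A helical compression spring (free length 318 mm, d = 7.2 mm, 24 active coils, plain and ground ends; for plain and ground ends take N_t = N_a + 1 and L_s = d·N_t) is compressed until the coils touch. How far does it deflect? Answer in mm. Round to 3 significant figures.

138 mm

N_t = 25; L_s = 7.2·25 = 180 mm
δ_solid = L₀ − L_s = 318 − 180 = 138 mm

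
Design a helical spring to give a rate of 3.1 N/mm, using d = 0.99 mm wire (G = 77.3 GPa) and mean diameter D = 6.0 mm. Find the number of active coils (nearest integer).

14

N_a = Gd⁴/(8D³k) = (77.3×10³ × 0.99⁴)/(8 × 6.0³ × 3.1)
    = 74254.1 / 5356.8 = 13.86 → 14 coils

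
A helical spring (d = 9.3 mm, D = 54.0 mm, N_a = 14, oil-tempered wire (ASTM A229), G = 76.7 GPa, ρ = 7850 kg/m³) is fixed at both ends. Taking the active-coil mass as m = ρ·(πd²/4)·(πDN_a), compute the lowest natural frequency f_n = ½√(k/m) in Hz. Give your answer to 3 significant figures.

k = Gd⁴/(8D³N_a) = (76.7×10³)(9.3⁴)/(8·54.0³·14) = 32.533 N/mm = 32533 N/m
Wire length L = πDN_a = π·54.0·14 = 2375 mm
m = ρ·(πd²/4)·L = 7850 × 67.929×10⁻⁶ m² × 2.375 m = 1.2665 kg
f_n = ½√(k/m) = 0.5·√(32533/1.2665) = 0.5·√(25688) = 80.137 Hz

80.1 Hz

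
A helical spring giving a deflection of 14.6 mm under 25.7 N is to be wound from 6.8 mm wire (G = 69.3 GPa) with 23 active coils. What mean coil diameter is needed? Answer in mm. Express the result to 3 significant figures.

Required rate k = F/δ = 25.7/14.6 = 1.7603 N/mm
D = (Gd⁴/(8N_a·k))^(1/3) = (69.3×10³·6.8⁴/(8·23·1.7603))^(1/3)
  = (457479)^(1/3) = 77.0531 mm

77.1 mm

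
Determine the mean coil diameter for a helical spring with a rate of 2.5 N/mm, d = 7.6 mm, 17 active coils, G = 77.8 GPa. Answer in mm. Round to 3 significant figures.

D = (Gd⁴/(8N_a·k))^(1/3) = (77.8×10³·7.6⁴/(8·17·2.5))^(1/3)
  = (763405)^(1/3) = 91.3941 mm

91.4 mm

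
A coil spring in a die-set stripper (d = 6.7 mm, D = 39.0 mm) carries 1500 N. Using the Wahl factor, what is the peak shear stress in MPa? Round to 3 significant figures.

625 MPa

Spring index C = D/d = 39.0/6.7 = 5.8209
K_W = (4C−1)/(4C−4) + 0.615/C = 22.284/19.284 + 0.1057 = 1.2612
τ₀ = 8FD/(πd³) = 8·1500·39.0/(π·6.7³) = 468000/944.87 = 495.3 MPa
τ_max = K·τ₀ = 1.2612 × 495.3 = 624.69 MPa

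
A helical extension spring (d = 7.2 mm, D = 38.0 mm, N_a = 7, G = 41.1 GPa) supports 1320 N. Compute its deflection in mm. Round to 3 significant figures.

36.7 mm

k = Gd⁴/(8D³N_a) = (41.1×10³)(7.2⁴)/(8·38.0³·7) = 35.945 N/mm
δ = F/k = 1320 / 35.945 = 36.723 mm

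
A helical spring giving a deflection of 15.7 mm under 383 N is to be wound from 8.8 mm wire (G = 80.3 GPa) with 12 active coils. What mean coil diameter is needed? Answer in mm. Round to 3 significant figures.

59.0 mm

Required rate k = F/δ = 383/15.7 = 24.395 N/mm
D = (Gd⁴/(8N_a·k))^(1/3) = (80.3×10³·8.8⁴/(8·12·24.395))^(1/3)
  = (205625)^(1/3) = 59.0235 mm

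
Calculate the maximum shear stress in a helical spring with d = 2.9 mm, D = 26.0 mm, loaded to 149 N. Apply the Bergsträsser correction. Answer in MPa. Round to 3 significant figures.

Spring index C = D/d = 26.0/2.9 = 8.9655
K_B = (4C+2)/(4C−3) = 37.862/32.862 = 1.1522
τ₀ = 8FD/(πd³) = 8·149·26.0/(π·2.9³) = 30992/76.62 = 404.49 MPa
τ_max = K·τ₀ = 1.1522 × 404.49 = 466.03 MPa

466 MPa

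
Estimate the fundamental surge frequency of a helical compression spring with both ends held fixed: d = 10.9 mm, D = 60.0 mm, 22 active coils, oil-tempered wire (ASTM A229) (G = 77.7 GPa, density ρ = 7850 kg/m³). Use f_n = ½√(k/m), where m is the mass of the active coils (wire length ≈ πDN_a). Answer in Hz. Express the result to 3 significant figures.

48.7 Hz

k = Gd⁴/(8D³N_a) = (77.7×10³)(10.9⁴)/(8·60.0³·22) = 28.851 N/mm = 28851 N/m
Wire length L = πDN_a = π·60.0·22 = 4146.9 mm
m = ρ·(πd²/4)·L = 7850 × 93.313×10⁻⁶ m² × 4.1469 m = 3.0376 kg
f_n = ½√(k/m) = 0.5·√(28851/3.0376) = 0.5·√(9497.8) = 48.728 Hz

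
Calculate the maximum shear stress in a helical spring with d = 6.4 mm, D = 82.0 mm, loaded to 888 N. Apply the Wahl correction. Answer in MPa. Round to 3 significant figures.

Spring index C = D/d = 82.0/6.4 = 12.8125
K_W = (4C−1)/(4C−4) + 0.615/C = 50.250/47.250 + 0.0480 = 1.1115
τ₀ = 8FD/(πd³) = 8·888·82.0/(π·6.4³) = 582528/823.55 = 707.34 MPa
τ_max = K·τ₀ = 1.1115 × 707.34 = 786.2 MPa

786 MPa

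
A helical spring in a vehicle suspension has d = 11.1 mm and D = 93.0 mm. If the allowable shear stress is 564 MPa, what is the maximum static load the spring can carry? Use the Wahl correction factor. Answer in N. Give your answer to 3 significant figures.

C = D/d = 93.0/11.1 = 8.3784
K_W = (4C−1)/(4C−4) + 0.615/C = 32.514/29.514 + 0.0734 = 1.1751
τ_max = K·8FD/(πd³) → F_max = τ_allow·πd³/(8DK)
F_max = 564·π·11.1³/(8·93.0·1.1751) = 2.4232e+06/874.24 = 2771.8 N

2770 N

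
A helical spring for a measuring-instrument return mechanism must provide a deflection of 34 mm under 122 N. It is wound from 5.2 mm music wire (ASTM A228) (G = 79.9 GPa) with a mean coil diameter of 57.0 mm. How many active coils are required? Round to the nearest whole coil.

Required rate k = F/δ = 122/34 = 3.5882 N/mm
N_a = Gd⁴/(8D³k) = (79.9×10³ × 5.2⁴)/(8 × 57.0³ × 3.5882)
    = 5.84198e+07 / 5.31613e+06 = 10.99 → 11 coils

11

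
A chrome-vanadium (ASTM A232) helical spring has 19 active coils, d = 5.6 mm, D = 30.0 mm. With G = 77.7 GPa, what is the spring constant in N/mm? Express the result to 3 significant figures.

k = Gd⁴/(8D³N_a) = (77.7×10³ × 5.6⁴) / (8 × 30.0³ × 19)
  = 7.6414e+07 / 4.104e+06 = 18.619 N/mm

18.6 N/mm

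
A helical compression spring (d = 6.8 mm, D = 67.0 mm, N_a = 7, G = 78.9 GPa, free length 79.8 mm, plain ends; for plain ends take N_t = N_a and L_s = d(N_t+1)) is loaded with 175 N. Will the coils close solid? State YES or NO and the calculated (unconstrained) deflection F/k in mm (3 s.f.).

k = Gd⁴/(8D³N_a) = (78.9×10³)(6.8⁴)/(8·67.0³·7) = 10.016 N/mm
N_t = 7; L_s = 6.8·8 = 54.4 mm; δ_solid = L₀ − L_s = 79.8 − 54.4 = 25.4 mm
δ = F/k = 175/10.016 = 17.472 mm
δ < δ_solid → spring does not go solid

NO, δ = 17.5 mm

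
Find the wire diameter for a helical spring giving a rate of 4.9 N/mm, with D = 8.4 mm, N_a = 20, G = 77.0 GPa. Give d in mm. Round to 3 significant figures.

1.57 mm

d = (8D³N_a·k / G)^(1/4) = (8·8.4³·20·4.9 / (77.0×10³))^0.25
  = (6.0348)^0.25 = 1.5673 mm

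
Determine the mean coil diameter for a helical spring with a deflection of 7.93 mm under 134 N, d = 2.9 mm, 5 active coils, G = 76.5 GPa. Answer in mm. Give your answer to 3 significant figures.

Required rate k = F/δ = 134/7.93 = 16.898 N/mm
D = (Gd⁴/(8N_a·k))^(1/3) = (76.5×10³·2.9⁴/(8·5·16.898))^(1/3)
  = (8005.01)^(1/3) = 20.0042 mm

20.0 mm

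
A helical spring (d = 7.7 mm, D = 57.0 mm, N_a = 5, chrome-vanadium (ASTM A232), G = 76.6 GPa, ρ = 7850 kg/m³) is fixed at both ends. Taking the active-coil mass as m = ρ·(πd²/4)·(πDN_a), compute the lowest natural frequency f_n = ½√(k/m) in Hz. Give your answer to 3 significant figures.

167 Hz

k = Gd⁴/(8D³N_a) = (76.6×10³)(7.7⁴)/(8·57.0³·5) = 36.35 N/mm = 36350 N/m
Wire length L = πDN_a = π·57.0·5 = 895.35 mm
m = ρ·(πd²/4)·L = 7850 × 46.566×10⁻⁶ m² × 0.89535 m = 0.32729 kg
f_n = ½√(k/m) = 0.5·√(36350/0.32729) = 0.5·√(1.1106e+05) = 166.63 Hz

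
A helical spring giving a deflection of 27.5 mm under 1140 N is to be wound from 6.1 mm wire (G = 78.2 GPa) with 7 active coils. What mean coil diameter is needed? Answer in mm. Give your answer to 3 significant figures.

Required rate k = F/δ = 1140/27.5 = 41.455 N/mm
D = (Gd⁴/(8N_a·k))^(1/3) = (78.2×10³·6.1⁴/(8·7·41.455))^(1/3)
  = (46640.8)^(1/3) = 35.9961 mm

36.0 mm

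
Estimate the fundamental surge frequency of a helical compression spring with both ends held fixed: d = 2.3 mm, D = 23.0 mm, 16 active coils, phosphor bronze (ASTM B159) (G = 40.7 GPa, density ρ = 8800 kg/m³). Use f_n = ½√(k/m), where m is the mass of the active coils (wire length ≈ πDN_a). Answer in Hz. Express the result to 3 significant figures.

k = Gd⁴/(8D³N_a) = (40.7×10³)(2.3⁴)/(8·23.0³·16) = 0.73133 N/mm = 731.33 N/m
Wire length L = πDN_a = π·23.0·16 = 1156.1 mm
m = ρ·(πd²/4)·L = 8800 × 4.1548×10⁻⁶ m² × 1.1561 m = 0.042269 kg
f_n = ½√(k/m) = 0.5·√(731.33/0.042269) = 0.5·√(17302) = 65.768 Hz

65.8 Hz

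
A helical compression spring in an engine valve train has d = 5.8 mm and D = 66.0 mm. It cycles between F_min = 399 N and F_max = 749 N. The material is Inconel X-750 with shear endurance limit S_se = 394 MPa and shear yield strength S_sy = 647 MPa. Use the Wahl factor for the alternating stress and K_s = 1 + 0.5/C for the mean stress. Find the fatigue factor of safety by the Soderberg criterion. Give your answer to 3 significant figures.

0.814

C = D/d = 66.0/5.8 = 11.3793; K_W = (4C−1)/(4C−4)+0.615/C = 1.1263; K_s = 1+0.5/C = 1.0439
F_a = (F_max−F_min)/2 = 175 N; F_m = (F_max+F_min)/2 = 574 N
τ_a = K_W·8F_aD/(πd³) = 1.1263 × 150.74 = 169.78 MPa
τ_m = K_s·8F_mD/(πd³) = 1.0439 × 494.44 = 516.16 MPa
Soderberg: 1/n_f = τ_a/S_se + τ_m/S_sy = 169.78/394 + 516.16/647 = 0.43092 + 0.79778 = 1.2287
n_f = 1/1.2287 = 0.8139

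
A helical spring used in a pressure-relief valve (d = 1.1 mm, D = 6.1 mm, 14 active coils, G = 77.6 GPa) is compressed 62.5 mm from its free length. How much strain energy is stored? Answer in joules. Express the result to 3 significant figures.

k = Gd⁴/(8D³N_a) = (77.6×10³)(1.1⁴)/(8·6.1³·14) = 4.4692 N/mm
U = ½kδ² = 0.5 × 4.4692 × 62.5² = 8728.8 N·mm = 8.7288 J

8.73 J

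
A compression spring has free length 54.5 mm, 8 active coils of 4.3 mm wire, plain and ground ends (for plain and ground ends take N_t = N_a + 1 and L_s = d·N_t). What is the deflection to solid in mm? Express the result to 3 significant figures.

N_t = 9; L_s = 4.3·9 = 38.7 mm
δ_solid = L₀ − L_s = 54.5 − 38.7 = 15.8 mm

15.8 mm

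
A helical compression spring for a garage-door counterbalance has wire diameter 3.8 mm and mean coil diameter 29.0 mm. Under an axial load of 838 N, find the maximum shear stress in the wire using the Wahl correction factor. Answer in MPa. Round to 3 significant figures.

1350 MPa

Spring index C = D/d = 29.0/3.8 = 7.6316
K_W = (4C−1)/(4C−4) + 0.615/C = 29.526/26.526 + 0.0806 = 1.1937
τ₀ = 8FD/(πd³) = 8·838·29.0/(π·3.8³) = 194416/172.39 = 1127.8 MPa
τ_max = K·τ₀ = 1.1937 × 1127.8 = 1346.2 MPa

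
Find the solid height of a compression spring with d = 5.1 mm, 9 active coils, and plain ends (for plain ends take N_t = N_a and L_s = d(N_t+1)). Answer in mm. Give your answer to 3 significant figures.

plain ends: N_t = N_a = 9
L_s = d·(N_t+1) = 5.1 × 10 = 51 mm

51.0 mm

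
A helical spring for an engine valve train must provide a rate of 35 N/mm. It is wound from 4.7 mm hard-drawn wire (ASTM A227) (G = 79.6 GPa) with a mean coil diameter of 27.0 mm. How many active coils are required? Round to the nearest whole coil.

N_a = Gd⁴/(8D³k) = (79.6×10³ × 4.7⁴)/(8 × 27.0³ × 35)
    = 3.88423e+07 / 5.51124e+06 = 7.048 → 7 coils

7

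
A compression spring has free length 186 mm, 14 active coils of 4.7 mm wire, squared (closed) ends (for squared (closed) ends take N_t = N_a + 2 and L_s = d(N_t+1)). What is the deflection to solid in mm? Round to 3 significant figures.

N_t = 16; L_s = 4.7·17 = 79.9 mm
δ_solid = L₀ − L_s = 186 − 79.9 = 106.1 mm

106 mm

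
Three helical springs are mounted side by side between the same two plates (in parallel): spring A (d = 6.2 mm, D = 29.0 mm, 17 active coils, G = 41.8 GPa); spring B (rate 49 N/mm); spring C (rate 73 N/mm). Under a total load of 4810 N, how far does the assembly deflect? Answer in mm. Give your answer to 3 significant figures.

k_A = Gd⁴/(8D³N_a) = (41.8×10³)(6.2⁴)/(8·29.0³·17) = 18.621 N/mm
Parallel: k_eq = 18.621 + 49 + 73 = 140.62 N/mm
δ = F/k_eq = 4810/140.62 = 34.205 mm

34.2 mm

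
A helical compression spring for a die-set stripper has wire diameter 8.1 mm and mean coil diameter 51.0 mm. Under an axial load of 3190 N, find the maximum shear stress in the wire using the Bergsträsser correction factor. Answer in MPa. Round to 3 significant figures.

955 MPa

Spring index C = D/d = 51.0/8.1 = 6.2963
K_B = (4C+2)/(4C−3) = 27.185/22.185 = 1.2254
τ₀ = 8FD/(πd³) = 8·3190·51.0/(π·8.1³) = 1.30152e+06/1669.6 = 779.55 MPa
τ_max = K·τ₀ = 1.2254 × 779.55 = 955.25 MPa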